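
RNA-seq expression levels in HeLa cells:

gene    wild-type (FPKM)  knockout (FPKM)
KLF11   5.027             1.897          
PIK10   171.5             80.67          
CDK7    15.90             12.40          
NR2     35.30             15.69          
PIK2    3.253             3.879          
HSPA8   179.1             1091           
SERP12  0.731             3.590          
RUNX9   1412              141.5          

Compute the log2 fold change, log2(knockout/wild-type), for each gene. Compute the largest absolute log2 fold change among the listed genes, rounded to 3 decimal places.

3.319

log2(1.897/5.027) = -1.406  (KLF11)
log2(80.67/171.5) = -1.088  (PIK10)
log2(12.40/15.90) = -0.359  (CDK7)
log2(15.69/35.30) = -1.170  (NR2)
log2(3.879/3.253) = 0.254  (PIK2)
log2(1091/179.1) = 2.607  (HSPA8)
log2(3.590/0.731) = 2.296  (SERP12)
log2(141.5/1412) = -3.319  (RUNX9)
The largest magnitude belongs to RUNX9.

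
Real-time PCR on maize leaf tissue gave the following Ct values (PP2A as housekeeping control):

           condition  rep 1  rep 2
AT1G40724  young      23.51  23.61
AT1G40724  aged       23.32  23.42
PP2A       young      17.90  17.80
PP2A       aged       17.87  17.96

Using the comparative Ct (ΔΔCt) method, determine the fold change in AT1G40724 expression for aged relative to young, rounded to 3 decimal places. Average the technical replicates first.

Mean Ct: AT1G40724 young 23.560; AT1G40724 aged 23.370; PP2A young 17.850; PP2A aged 17.915
ΔCt(young) = 23.560 − 17.850 = 5.710
ΔCt(aged) = 23.370 − 17.915 = 5.455
ΔΔCt = 5.455 − 5.710 = -0.255
Fold change = 2^(−(-0.255)) = 2^0.255 = 1.1933

1.193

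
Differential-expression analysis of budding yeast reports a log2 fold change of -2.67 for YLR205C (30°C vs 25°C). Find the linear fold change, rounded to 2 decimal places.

0.16

Fold change = 2^(-2.67) = 0.157
That is, YLR205C drops to 15.7% of the 25°C level.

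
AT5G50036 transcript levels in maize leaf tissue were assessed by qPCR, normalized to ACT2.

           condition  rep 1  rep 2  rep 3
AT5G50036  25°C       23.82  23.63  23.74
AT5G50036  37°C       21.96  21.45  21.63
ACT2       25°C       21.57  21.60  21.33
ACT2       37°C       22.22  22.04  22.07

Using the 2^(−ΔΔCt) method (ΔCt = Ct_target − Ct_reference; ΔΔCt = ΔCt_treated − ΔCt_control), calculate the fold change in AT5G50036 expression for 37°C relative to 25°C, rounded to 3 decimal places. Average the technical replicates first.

Mean Ct: AT5G50036 25°C 23.730; AT5G50036 37°C 21.680; ACT2 25°C 21.500; ACT2 37°C 22.110
ΔCt(25°C) = 23.730 − 21.500 = 2.230
ΔCt(37°C) = 21.680 − 22.110 = -0.430
ΔΔCt = -0.430 − 2.230 = -2.660
Fold change = 2^(−(-2.660)) = 2^2.660 = 6.3203

6.320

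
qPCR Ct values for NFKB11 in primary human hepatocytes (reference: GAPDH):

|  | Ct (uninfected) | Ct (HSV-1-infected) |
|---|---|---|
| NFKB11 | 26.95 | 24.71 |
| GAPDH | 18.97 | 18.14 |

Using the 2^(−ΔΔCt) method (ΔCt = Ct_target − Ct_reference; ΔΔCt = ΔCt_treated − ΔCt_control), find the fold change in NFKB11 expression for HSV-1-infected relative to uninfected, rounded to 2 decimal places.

2.66

ΔCt(uninfected) = 26.950 − 18.970 = 7.980
ΔCt(HSV-1-infected) = 24.710 − 18.140 = 6.570
ΔΔCt = 6.570 − 7.980 = -1.410
Fold change = 2^(−(-1.410)) = 2^1.410 = 2.657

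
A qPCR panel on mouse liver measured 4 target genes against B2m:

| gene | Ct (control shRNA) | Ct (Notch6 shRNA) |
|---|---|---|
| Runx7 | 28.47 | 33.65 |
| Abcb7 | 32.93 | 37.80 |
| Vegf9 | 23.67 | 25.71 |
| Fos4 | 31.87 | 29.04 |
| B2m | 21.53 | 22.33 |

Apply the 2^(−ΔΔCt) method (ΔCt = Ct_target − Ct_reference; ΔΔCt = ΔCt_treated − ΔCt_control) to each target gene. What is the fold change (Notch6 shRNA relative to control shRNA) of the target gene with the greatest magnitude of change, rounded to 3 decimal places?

0.048

Runx7: ΔΔCt = (33.65−22.33) − (28.47−21.53) = 11.32 − 6.94 = 4.38; fold change = 2^-4.38 = 0.048
Abcb7: ΔΔCt = (37.80−22.33) − (32.93−21.53) = 15.47 − 11.40 = 4.07; fold change = 2^-4.07 = 0.060
Vegf9: ΔΔCt = (25.71−22.33) − (23.67−21.53) = 3.38 − 2.14 = 1.24; fold change = 2^-1.24 = 0.423
Fos4: ΔΔCt = (29.04−22.33) − (31.87−21.53) = 6.71 − 10.34 = -3.63; fold change = 2^3.63 = 12.381
Runx7 has the largest |ΔΔCt| = 4.38.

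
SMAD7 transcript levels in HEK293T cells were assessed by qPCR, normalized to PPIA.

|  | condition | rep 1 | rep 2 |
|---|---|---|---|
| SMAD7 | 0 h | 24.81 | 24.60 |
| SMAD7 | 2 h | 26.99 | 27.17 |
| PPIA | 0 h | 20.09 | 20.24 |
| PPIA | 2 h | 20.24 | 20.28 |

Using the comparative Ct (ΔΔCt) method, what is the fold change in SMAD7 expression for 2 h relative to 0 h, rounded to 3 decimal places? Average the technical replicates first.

Mean Ct: SMAD7 0 h 24.705; SMAD7 2 h 27.080; PPIA 0 h 20.165; PPIA 2 h 20.260
ΔCt(0 h) = 24.705 − 20.165 = 4.540
ΔCt(2 h) = 27.080 − 20.260 = 6.820
ΔΔCt = 6.820 − 4.540 = 2.280
Fold change = 2^(−2.280) = 0.2059

0.206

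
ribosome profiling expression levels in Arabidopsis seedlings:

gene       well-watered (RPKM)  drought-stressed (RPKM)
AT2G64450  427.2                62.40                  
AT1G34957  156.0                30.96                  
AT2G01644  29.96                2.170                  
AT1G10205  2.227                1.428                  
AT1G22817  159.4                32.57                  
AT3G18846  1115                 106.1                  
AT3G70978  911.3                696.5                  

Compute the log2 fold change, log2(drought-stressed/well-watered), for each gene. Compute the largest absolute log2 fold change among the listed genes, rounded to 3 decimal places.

3.787

log2(62.40/427.2) = -2.775  (AT2G64450)
log2(30.96/156.0) = -2.333  (AT1G34957)
log2(2.170/29.96) = -3.787  (AT2G01644)
log2(1.428/2.227) = -0.641  (AT1G10205)
log2(32.57/159.4) = -2.291  (AT1G22817)
log2(106.1/1115) = -3.394  (AT3G18846)
log2(696.5/911.3) = -0.388  (AT3G70978)
The largest magnitude belongs to AT2G01644.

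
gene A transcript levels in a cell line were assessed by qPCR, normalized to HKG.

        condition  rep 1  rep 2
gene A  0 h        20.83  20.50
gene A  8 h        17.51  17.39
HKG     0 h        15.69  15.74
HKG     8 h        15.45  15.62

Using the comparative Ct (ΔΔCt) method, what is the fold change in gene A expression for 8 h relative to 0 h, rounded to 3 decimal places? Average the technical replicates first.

8.196

Mean Ct: gene A 0 h 20.665; gene A 8 h 17.450; HKG 0 h 15.715; HKG 8 h 15.535
ΔCt(0 h) = 20.665 − 15.715 = 4.950
ΔCt(8 h) = 17.450 − 15.535 = 1.915
ΔΔCt = 1.915 − 4.950 = -3.035
Fold change = 2^(−(-3.035)) = 2^3.035 = 8.1965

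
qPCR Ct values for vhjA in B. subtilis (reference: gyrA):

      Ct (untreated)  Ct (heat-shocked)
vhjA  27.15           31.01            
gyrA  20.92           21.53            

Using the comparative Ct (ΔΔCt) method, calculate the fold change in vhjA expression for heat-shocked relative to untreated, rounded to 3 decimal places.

0.105

ΔCt(untreated) = 27.150 − 20.920 = 6.230
ΔCt(heat-shocked) = 31.010 − 21.530 = 9.480
ΔΔCt = 9.480 − 6.230 = 3.250
Fold change = 2^(−3.250) = 0.1051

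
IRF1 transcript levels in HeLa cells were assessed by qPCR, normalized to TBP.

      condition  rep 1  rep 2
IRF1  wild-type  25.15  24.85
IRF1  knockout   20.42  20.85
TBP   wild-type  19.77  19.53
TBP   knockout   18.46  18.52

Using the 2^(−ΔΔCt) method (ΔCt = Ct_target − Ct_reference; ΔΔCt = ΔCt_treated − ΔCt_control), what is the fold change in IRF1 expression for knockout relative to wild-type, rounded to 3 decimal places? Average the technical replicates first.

9.221

Mean Ct: IRF1 wild-type 25.000; IRF1 knockout 20.635; TBP wild-type 19.650; TBP knockout 18.490
ΔCt(wild-type) = 25.000 − 19.650 = 5.350
ΔCt(knockout) = 20.635 − 18.490 = 2.145
ΔΔCt = 2.145 − 5.350 = -3.205
Fold change = 2^(−(-3.205)) = 2^3.205 = 9.2215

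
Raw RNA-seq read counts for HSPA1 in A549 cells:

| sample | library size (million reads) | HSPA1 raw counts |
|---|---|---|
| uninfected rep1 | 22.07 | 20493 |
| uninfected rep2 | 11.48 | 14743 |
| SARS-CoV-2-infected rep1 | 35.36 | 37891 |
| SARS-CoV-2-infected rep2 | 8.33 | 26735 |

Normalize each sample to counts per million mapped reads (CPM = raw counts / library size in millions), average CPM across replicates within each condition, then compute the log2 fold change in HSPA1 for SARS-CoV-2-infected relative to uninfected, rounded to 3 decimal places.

0.952

CPM(uninfected rep1) = 20493 / 22.07 = 928.5455
CPM(uninfected rep2) = 14743 / 11.48 = 1284.2334
CPM(SARS-CoV-2-infected rep1) = 37891 / 35.36 = 1071.5781
CPM(SARS-CoV-2-infected rep2) = 26735 / 8.33 = 3209.4838
mean CPM(uninfected) = 1106.3895; mean CPM(SARS-CoV-2-infected) = 2140.5309
Fold change = 2140.5309 / 1106.3895 = 1.93470
log2(1.93470) = 0.9521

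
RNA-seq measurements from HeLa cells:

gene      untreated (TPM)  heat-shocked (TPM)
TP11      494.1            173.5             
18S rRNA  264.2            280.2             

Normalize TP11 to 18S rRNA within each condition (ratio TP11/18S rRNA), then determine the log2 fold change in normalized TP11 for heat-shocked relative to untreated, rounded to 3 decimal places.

-1.595

TP11/18S rRNA (untreated) = 494.1 / 264.2 = 1.8702
TP11/18S rRNA (heat-shocked) = 173.5 / 280.2 = 0.6192
Fold change = 0.6192 / 1.8702 = 0.3311
log2(0.3311) = -1.5947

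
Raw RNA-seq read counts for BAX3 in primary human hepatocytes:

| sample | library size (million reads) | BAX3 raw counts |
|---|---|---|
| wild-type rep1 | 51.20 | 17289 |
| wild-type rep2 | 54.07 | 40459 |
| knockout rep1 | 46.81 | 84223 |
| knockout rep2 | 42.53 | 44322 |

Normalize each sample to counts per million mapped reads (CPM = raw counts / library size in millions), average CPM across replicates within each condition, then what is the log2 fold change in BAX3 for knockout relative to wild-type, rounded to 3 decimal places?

CPM(wild-type rep1) = 17289 / 51.20 = 337.6758
CPM(wild-type rep2) = 40459 / 54.07 = 748.2708
CPM(knockout rep1) = 84223 / 46.81 = 1799.2523
CPM(knockout rep2) = 44322 / 42.53 = 1042.1350
mean CPM(wild-type) = 542.9733; mean CPM(knockout) = 1420.6936
Fold change = 1420.6936 / 542.9733 = 2.61651
log2(2.61651) = 1.3876

1.388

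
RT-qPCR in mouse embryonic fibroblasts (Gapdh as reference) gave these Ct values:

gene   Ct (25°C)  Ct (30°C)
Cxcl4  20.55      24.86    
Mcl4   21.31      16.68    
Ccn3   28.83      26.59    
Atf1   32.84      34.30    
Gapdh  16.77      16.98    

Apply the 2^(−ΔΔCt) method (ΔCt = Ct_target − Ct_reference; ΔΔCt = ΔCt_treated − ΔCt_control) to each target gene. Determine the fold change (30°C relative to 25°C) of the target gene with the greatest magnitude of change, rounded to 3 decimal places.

Cxcl4: ΔΔCt = (24.86−16.98) − (20.55−16.77) = 7.88 − 3.78 = 4.10; fold change = 2^-4.10 = 0.058
Mcl4: ΔΔCt = (16.68−16.98) − (21.31−16.77) = -0.30 − 4.54 = -4.84; fold change = 2^4.84 = 28.641
Ccn3: ΔΔCt = (26.59−16.98) − (28.83−16.77) = 9.61 − 12.06 = -2.45; fold change = 2^2.45 = 5.464
Atf1: ΔΔCt = (34.30−16.98) − (32.84−16.77) = 17.32 − 16.07 = 1.25; fold change = 2^-1.25 = 0.420
Mcl4 has the largest |ΔΔCt| = 4.84.

28.641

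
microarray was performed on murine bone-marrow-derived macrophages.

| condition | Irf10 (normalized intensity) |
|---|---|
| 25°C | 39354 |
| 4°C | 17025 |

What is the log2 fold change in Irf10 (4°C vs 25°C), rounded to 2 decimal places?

-1.21

Fold change = 17025 / 39354 = 0.4326
log2(0.4326) = -1.209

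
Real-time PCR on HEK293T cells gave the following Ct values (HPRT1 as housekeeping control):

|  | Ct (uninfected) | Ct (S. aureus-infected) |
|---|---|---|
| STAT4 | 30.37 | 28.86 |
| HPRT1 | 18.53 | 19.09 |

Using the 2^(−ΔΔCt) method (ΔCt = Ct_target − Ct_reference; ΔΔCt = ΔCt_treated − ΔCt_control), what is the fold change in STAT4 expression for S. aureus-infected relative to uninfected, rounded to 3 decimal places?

4.199

ΔCt(uninfected) = 30.370 − 18.530 = 11.840
ΔCt(S. aureus-infected) = 28.860 − 19.090 = 9.770
ΔΔCt = 9.770 − 11.840 = -2.070
Fold change = 2^(−(-2.070)) = 2^2.070 = 4.1989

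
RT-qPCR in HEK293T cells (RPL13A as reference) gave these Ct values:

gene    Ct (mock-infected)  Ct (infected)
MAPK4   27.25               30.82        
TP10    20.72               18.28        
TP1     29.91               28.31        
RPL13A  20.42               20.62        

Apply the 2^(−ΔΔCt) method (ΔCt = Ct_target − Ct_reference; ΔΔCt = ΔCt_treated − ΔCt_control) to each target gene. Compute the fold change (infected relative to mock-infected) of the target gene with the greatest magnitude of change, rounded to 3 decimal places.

0.097

MAPK4: ΔΔCt = (30.82−20.62) − (27.25−20.42) = 10.20 − 6.83 = 3.37; fold change = 2^-3.37 = 0.097
TP10: ΔΔCt = (18.28−20.62) − (20.72−20.42) = -2.34 − 0.30 = -2.64; fold change = 2^2.64 = 6.233
TP1: ΔΔCt = (28.31−20.62) − (29.91−20.42) = 7.69 − 9.49 = -1.80; fold change = 2^1.80 = 3.482
MAPK4 has the largest |ΔΔCt| = 3.37.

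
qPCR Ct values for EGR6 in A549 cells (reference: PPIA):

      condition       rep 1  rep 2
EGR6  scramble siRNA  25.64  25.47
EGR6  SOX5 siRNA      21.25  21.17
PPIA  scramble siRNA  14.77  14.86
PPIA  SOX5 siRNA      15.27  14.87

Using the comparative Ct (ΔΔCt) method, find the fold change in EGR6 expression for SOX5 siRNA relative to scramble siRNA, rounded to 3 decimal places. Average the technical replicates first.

Mean Ct: EGR6 scramble siRNA 25.555; EGR6 SOX5 siRNA 21.210; PPIA scramble siRNA 14.815; PPIA SOX5 siRNA 15.070
ΔCt(scramble siRNA) = 25.555 − 14.815 = 10.740
ΔCt(SOX5 siRNA) = 21.210 − 15.070 = 6.140
ΔΔCt = 6.140 − 10.740 = -4.600
Fold change = 2^(−(-4.600)) = 2^4.600 = 24.2515

24.251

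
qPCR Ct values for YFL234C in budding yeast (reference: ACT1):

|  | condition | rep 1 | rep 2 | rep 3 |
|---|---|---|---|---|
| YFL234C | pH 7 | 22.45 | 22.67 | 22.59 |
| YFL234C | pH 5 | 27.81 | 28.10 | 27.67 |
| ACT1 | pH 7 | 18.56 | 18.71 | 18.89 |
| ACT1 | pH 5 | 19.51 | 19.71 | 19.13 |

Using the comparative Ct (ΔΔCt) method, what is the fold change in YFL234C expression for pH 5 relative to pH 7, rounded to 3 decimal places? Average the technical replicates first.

Mean Ct: YFL234C pH 7 22.570; YFL234C pH 5 27.860; ACT1 pH 7 18.720; ACT1 pH 5 19.450
ΔCt(pH 7) = 22.570 − 18.720 = 3.850
ΔCt(pH 5) = 27.860 − 19.450 = 8.410
ΔΔCt = 8.410 − 3.850 = 4.560
Fold change = 2^(−4.560) = 0.0424

0.042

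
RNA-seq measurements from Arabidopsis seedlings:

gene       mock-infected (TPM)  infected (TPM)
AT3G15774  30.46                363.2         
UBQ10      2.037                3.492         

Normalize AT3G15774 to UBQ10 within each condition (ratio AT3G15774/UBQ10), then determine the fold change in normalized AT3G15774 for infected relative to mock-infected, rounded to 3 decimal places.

AT3G15774/UBQ10 (mock-infected) = 30.46 / 2.037 = 14.953
AT3G15774/UBQ10 (infected) = 363.2 / 3.492 = 104.01
Fold change = 104.01 / 14.953 = 6.9556

6.956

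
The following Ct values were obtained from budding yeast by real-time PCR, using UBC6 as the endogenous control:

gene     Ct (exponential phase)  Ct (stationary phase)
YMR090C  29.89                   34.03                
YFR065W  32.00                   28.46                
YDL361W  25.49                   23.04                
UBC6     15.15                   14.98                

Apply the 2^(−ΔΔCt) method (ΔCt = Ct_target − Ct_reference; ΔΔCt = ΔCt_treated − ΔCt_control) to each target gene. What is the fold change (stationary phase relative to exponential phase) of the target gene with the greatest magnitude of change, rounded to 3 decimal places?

YMR090C: ΔΔCt = (34.03−14.98) − (29.89−15.15) = 19.05 − 14.74 = 4.31; fold change = 2^-4.31 = 0.050
YFR065W: ΔΔCt = (28.46−14.98) − (32.00−15.15) = 13.48 − 16.85 = -3.37; fold change = 2^3.37 = 10.339
YDL361W: ΔΔCt = (23.04−14.98) − (25.49−15.15) = 8.06 − 10.34 = -2.28; fold change = 2^2.28 = 4.857
YMR090C has the largest |ΔΔCt| = 4.31.

0.050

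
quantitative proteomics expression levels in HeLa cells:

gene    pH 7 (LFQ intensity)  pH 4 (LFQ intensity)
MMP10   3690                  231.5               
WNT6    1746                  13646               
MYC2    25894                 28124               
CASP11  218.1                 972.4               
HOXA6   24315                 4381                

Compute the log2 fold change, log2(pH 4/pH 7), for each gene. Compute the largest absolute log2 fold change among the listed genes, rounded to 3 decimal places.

3.995

log2(231.5/3690) = -3.995  (MMP10)
log2(13646/1746) = 2.966  (WNT6)
log2(28124/25894) = 0.119  (MYC2)
log2(972.4/218.1) = 2.157  (CASP11)
log2(4381/24315) = -2.473  (HOXA6)
The largest magnitude belongs to MMP10.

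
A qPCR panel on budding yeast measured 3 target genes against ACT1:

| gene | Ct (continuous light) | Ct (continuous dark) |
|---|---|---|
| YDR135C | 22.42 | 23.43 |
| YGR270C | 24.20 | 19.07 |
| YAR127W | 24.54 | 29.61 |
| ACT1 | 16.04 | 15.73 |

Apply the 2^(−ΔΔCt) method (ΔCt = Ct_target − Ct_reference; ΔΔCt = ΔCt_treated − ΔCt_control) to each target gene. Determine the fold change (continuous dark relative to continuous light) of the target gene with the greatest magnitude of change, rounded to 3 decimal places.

YDR135C: ΔΔCt = (23.43−15.73) − (22.42−16.04) = 7.70 − 6.38 = 1.32; fold change = 2^-1.32 = 0.401
YGR270C: ΔΔCt = (19.07−15.73) − (24.20−16.04) = 3.34 − 8.16 = -4.82; fold change = 2^4.82 = 28.246
YAR127W: ΔΔCt = (29.61−15.73) − (24.54−16.04) = 13.88 − 8.50 = 5.38; fold change = 2^-5.38 = 0.024
YAR127W has the largest |ΔΔCt| = 5.38.

0.024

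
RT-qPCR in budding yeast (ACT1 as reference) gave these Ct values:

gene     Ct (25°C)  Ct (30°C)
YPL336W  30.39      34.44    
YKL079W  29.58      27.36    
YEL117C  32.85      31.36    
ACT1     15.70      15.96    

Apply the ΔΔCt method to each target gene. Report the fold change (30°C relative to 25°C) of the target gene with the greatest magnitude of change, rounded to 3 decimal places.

YPL336W: ΔΔCt = (34.44−15.96) − (30.39−15.70) = 18.48 − 14.69 = 3.79; fold change = 2^-3.79 = 0.072
YKL079W: ΔΔCt = (27.36−15.96) − (29.58−15.70) = 11.40 − 13.88 = -2.48; fold change = 2^2.48 = 5.579
YEL117C: ΔΔCt = (31.36−15.96) − (32.85−15.70) = 15.40 − 17.15 = -1.75; fold change = 2^1.75 = 3.364
YPL336W has the largest |ΔΔCt| = 3.79.

0.072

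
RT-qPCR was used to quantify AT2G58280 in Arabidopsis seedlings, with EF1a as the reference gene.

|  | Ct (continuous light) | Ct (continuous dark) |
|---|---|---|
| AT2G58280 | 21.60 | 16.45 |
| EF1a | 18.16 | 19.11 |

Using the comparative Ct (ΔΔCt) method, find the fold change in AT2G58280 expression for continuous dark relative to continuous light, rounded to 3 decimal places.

68.594

ΔCt(continuous light) = 21.600 − 18.160 = 3.440
ΔCt(continuous dark) = 16.450 − 19.110 = -2.660
ΔΔCt = -2.660 − 3.440 = -6.100
Fold change = 2^(−(-6.100)) = 2^6.100 = 68.5935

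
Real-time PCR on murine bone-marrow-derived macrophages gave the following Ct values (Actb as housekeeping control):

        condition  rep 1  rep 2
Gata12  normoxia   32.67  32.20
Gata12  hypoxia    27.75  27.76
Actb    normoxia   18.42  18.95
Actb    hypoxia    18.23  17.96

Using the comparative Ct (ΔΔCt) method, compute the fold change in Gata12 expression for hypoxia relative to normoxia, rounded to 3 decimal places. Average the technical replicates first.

17.030

Mean Ct: Gata12 normoxia 32.435; Gata12 hypoxia 27.755; Actb normoxia 18.685; Actb hypoxia 18.095
ΔCt(normoxia) = 32.435 − 18.685 = 13.750
ΔCt(hypoxia) = 27.755 − 18.095 = 9.660
ΔΔCt = 9.660 − 13.750 = -4.090
Fold change = 2^(−(-4.090)) = 2^4.090 = 17.0299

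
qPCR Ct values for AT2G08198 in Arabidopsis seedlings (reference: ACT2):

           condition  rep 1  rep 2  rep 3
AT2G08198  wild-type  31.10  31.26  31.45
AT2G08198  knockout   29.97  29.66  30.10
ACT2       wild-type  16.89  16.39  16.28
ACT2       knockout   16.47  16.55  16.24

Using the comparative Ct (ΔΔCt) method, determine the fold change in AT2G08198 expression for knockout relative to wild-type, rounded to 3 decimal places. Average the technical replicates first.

Mean Ct: AT2G08198 wild-type 31.270; AT2G08198 knockout 29.910; ACT2 wild-type 16.520; ACT2 knockout 16.420
ΔCt(wild-type) = 31.270 − 16.520 = 14.750
ΔCt(knockout) = 29.910 − 16.420 = 13.490
ΔΔCt = 13.490 − 14.750 = -1.260
Fold change = 2^(−(-1.260)) = 2^1.260 = 2.3950

2.395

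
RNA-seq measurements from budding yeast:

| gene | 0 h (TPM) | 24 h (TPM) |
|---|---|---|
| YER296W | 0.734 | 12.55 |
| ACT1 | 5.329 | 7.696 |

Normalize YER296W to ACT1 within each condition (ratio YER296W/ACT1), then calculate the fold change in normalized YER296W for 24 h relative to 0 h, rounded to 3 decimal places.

11.839

YER296W/ACT1 (0 h) = 0.734 / 5.329 = 0.13774
YER296W/ACT1 (24 h) = 12.55 / 7.696 = 1.6307
Fold change = 1.6307 / 0.13774 = 11.8394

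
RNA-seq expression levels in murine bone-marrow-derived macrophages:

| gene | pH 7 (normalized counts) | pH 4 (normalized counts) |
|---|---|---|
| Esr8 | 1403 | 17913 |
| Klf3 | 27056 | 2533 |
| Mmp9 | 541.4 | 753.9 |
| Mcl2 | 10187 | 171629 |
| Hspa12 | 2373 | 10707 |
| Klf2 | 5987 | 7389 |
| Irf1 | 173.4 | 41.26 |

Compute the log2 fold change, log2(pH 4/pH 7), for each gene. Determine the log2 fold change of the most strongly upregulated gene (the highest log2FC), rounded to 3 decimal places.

log2(17913/1403) = 3.674  (Esr8)
log2(2533/27056) = -3.417  (Klf3)
log2(753.9/541.4) = 0.478  (Mmp9)
log2(171629/10187) = 4.074  (Mcl2)
log2(10707/2373) = 2.174  (Hspa12)
log2(7389/5987) = 0.304  (Klf2)
log2(41.26/173.4) = -2.071  (Irf1)
Mcl2 is most strongly upregulated.

4.074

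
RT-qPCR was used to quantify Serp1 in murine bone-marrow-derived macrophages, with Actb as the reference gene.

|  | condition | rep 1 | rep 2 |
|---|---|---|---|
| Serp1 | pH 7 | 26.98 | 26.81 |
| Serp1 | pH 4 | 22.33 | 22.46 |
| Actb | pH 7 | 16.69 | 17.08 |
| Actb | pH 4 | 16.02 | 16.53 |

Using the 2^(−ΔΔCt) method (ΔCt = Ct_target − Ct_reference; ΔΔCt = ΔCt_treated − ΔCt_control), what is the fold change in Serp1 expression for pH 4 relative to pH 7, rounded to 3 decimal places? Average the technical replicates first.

Mean Ct: Serp1 pH 7 26.895; Serp1 pH 4 22.395; Actb pH 7 16.885; Actb pH 4 16.275
ΔCt(pH 7) = 26.895 − 16.885 = 10.010
ΔCt(pH 4) = 22.395 − 16.275 = 6.120
ΔΔCt = 6.120 − 10.010 = -3.890
Fold change = 2^(−(-3.890)) = 2^3.890 = 14.8254

14.825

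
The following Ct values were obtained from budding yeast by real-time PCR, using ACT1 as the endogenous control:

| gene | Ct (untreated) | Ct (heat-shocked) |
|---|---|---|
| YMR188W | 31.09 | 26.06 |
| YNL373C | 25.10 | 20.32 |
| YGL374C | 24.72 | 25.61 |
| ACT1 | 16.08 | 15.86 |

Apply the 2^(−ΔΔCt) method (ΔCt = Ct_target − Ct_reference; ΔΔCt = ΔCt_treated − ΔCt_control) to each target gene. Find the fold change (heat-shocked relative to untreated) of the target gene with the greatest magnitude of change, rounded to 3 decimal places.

28.051

YMR188W: ΔΔCt = (26.06−15.86) − (31.09−16.08) = 10.20 − 15.01 = -4.81; fold change = 2^4.81 = 28.051
YNL373C: ΔΔCt = (20.32−15.86) − (25.10−16.08) = 4.46 − 9.02 = -4.56; fold change = 2^4.56 = 23.588
YGL374C: ΔΔCt = (25.61−15.86) − (24.72−16.08) = 9.75 − 8.64 = 1.11; fold change = 2^-1.11 = 0.463
YMR188W has the largest |ΔΔCt| = 4.81.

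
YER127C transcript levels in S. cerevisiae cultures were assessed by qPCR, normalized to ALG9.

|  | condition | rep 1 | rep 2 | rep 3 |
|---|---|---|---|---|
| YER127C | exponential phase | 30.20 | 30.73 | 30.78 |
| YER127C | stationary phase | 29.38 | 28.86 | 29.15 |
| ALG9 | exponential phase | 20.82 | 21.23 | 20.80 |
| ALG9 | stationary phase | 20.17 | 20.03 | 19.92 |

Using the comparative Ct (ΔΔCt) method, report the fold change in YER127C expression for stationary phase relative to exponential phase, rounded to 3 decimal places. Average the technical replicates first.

Mean Ct: YER127C exponential phase 30.570; YER127C stationary phase 29.130; ALG9 exponential phase 20.950; ALG9 stationary phase 20.040
ΔCt(exponential phase) = 30.570 − 20.950 = 9.620
ΔCt(stationary phase) = 29.130 − 20.040 = 9.090
ΔΔCt = 9.090 − 9.620 = -0.530
Fold change = 2^(−(-0.530)) = 2^0.530 = 1.4439

1.444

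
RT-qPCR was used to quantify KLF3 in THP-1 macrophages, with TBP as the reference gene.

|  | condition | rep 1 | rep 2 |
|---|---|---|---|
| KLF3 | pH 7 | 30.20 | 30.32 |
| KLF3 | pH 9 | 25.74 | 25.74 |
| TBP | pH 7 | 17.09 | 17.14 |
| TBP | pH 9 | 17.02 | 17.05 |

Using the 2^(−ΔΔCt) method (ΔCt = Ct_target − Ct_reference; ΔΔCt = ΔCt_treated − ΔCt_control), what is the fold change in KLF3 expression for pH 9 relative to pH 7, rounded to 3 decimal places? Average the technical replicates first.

Mean Ct: KLF3 pH 7 30.260; KLF3 pH 9 25.740; TBP pH 7 17.115; TBP pH 9 17.035
ΔCt(pH 7) = 30.260 − 17.115 = 13.145
ΔCt(pH 9) = 25.740 − 17.035 = 8.705
ΔΔCt = 8.705 − 13.145 = -4.440
Fold change = 2^(−(-4.440)) = 2^4.440 = 21.7057

21.706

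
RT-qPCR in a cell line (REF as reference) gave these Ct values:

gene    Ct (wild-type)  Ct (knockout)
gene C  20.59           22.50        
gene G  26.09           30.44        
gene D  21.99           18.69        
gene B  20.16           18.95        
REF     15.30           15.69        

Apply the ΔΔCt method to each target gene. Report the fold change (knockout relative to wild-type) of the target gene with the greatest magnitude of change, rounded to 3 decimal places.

0.064

gene C: ΔΔCt = (22.50−15.69) − (20.59−15.30) = 6.81 − 5.29 = 1.52; fold change = 2^-1.52 = 0.349
gene G: ΔΔCt = (30.44−15.69) − (26.09−15.30) = 14.75 − 10.79 = 3.96; fold change = 2^-3.96 = 0.064
gene D: ΔΔCt = (18.69−15.69) − (21.99−15.30) = 3.00 − 6.69 = -3.69; fold change = 2^3.69 = 12.906
gene B: ΔΔCt = (18.95−15.69) − (20.16−15.30) = 3.26 − 4.86 = -1.60; fold change = 2^1.60 = 3.031
gene G has the largest |ΔΔCt| = 3.96.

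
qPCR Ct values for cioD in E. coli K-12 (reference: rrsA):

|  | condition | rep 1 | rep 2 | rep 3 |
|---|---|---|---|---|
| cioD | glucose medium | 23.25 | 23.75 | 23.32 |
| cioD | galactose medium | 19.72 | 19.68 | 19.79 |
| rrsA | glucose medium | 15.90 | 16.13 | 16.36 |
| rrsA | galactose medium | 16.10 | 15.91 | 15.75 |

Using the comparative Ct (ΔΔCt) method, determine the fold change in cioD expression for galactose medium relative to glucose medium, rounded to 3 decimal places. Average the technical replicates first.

11.314

Mean Ct: cioD glucose medium 23.440; cioD galactose medium 19.730; rrsA glucose medium 16.130; rrsA galactose medium 15.920
ΔCt(glucose medium) = 23.440 − 16.130 = 7.310
ΔCt(galactose medium) = 19.730 − 15.920 = 3.810
ΔΔCt = 3.810 − 7.310 = -3.500
Fold change = 2^(−(-3.500)) = 2^3.500 = 11.3137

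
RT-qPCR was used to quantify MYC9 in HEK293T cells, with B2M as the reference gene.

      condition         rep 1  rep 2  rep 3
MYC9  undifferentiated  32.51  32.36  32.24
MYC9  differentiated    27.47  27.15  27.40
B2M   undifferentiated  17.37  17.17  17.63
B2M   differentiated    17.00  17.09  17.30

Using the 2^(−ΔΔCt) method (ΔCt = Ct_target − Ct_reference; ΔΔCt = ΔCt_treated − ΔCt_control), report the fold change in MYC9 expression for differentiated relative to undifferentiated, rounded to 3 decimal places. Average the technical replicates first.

27.284

Mean Ct: MYC9 undifferentiated 32.370; MYC9 differentiated 27.340; B2M undifferentiated 17.390; B2M differentiated 17.130
ΔCt(undifferentiated) = 32.370 − 17.390 = 14.980
ΔCt(differentiated) = 27.340 − 17.130 = 10.210
ΔΔCt = 10.210 − 14.980 = -4.770
Fold change = 2^(−(-4.770)) = 2^4.770 = 27.2843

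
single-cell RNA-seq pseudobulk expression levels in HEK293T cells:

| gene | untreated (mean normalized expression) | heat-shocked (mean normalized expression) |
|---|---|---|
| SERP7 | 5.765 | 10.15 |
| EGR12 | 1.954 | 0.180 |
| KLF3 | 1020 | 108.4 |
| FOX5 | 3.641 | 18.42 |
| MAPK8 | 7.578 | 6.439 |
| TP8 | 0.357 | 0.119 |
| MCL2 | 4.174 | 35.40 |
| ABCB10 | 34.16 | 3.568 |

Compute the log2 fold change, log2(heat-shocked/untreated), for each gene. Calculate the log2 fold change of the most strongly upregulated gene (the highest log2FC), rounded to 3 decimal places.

log2(10.15/5.765) = 0.816  (SERP7)
log2(0.180/1.954) = -3.440  (EGR12)
log2(108.4/1020) = -3.234  (KLF3)
log2(18.42/3.641) = 2.339  (FOX5)
log2(6.439/7.578) = -0.235  (MAPK8)
log2(0.119/0.357) = -1.585  (TP8)
log2(35.40/4.174) = 3.084  (MCL2)
log2(3.568/34.16) = -3.259  (ABCB10)
MCL2 is most strongly upregulated.

3.084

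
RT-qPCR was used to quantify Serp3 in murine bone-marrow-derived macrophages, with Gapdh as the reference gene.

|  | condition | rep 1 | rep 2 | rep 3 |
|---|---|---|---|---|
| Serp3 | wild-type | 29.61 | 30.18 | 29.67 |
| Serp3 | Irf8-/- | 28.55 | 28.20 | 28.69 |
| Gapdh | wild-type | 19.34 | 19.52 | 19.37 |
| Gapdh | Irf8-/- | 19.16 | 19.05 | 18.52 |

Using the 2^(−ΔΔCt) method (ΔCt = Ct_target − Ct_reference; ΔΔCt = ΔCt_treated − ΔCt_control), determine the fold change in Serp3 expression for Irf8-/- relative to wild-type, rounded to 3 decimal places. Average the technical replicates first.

Mean Ct: Serp3 wild-type 29.820; Serp3 Irf8-/- 28.480; Gapdh wild-type 19.410; Gapdh Irf8-/- 18.910
ΔCt(wild-type) = 29.820 − 19.410 = 10.410
ΔCt(Irf8-/-) = 28.480 − 18.910 = 9.570
ΔΔCt = 9.570 − 10.410 = -0.840
Fold change = 2^(−(-0.840)) = 2^0.840 = 1.7901

1.790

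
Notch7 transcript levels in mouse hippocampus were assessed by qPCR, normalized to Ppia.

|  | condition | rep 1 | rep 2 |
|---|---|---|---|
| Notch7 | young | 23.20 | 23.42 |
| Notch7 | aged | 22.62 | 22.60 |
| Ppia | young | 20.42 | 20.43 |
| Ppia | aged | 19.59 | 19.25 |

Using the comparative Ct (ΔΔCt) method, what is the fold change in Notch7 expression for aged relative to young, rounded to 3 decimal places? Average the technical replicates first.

Mean Ct: Notch7 young 23.310; Notch7 aged 22.610; Ppia young 20.425; Ppia aged 19.420
ΔCt(young) = 23.310 − 20.425 = 2.885
ΔCt(aged) = 22.610 − 19.420 = 3.190
ΔΔCt = 3.190 − 2.885 = 0.305
Fold change = 2^(−0.305) = 0.8094

0.809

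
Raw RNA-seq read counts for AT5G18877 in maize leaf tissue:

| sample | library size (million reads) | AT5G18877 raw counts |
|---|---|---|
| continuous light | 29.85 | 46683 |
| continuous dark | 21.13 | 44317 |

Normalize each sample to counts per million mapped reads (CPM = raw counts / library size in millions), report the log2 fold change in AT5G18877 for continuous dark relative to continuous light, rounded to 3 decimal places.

CPM(continuous light) = 46683 / 29.85 = 1563.9196
CPM(continuous dark) = 44317 / 21.13 = 2097.3497
Fold change = 2097.3497 / 1563.9196 = 1.34109
log2(1.34109) = 0.4234

0.423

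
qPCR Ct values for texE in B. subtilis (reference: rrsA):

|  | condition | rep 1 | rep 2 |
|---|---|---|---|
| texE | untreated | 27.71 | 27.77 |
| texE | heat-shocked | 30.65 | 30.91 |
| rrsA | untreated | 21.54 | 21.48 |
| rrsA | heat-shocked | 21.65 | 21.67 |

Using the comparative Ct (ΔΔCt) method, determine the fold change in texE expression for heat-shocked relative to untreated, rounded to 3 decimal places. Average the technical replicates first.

Mean Ct: texE untreated 27.740; texE heat-shocked 30.780; rrsA untreated 21.510; rrsA heat-shocked 21.660
ΔCt(untreated) = 27.740 − 21.510 = 6.230
ΔCt(heat-shocked) = 30.780 − 21.660 = 9.120
ΔΔCt = 9.120 − 6.230 = 2.890
Fold change = 2^(−2.890) = 0.1349

0.135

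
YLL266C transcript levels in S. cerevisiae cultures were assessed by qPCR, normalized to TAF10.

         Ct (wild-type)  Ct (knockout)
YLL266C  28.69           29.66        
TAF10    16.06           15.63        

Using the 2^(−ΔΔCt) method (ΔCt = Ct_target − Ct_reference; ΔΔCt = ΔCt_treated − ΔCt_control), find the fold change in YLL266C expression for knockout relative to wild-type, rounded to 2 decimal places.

ΔCt(wild-type) = 28.690 − 16.060 = 12.630
ΔCt(knockout) = 29.660 − 15.630 = 14.030
ΔΔCt = 14.030 − 12.630 = 1.400
Fold change = 2^(−1.400) = 0.379

0.38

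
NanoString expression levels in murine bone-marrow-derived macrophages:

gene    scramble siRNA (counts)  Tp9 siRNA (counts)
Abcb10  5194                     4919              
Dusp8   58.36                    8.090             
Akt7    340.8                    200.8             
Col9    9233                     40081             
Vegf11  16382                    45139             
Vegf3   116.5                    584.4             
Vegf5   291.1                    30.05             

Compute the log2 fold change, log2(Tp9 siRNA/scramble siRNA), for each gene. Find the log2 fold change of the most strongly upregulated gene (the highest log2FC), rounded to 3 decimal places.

2.327

log2(4919/5194) = -0.078  (Abcb10)
log2(8.090/58.36) = -2.851  (Dusp8)
log2(200.8/340.8) = -0.763  (Akt7)
log2(40081/9233) = 2.118  (Col9)
log2(45139/16382) = 1.462  (Vegf11)
log2(584.4/116.5) = 2.327  (Vegf3)
log2(30.05/291.1) = -3.276  (Vegf5)
Vegf3 is most strongly upregulated.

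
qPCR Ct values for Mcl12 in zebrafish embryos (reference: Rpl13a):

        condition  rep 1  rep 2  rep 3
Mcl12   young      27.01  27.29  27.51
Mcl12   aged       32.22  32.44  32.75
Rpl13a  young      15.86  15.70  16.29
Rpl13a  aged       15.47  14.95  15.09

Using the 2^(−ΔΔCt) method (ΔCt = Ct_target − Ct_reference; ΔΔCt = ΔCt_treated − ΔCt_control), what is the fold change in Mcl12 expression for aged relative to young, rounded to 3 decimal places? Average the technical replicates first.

0.016

Mean Ct: Mcl12 young 27.270; Mcl12 aged 32.470; Rpl13a young 15.950; Rpl13a aged 15.170
ΔCt(young) = 27.270 − 15.950 = 11.320
ΔCt(aged) = 32.470 − 15.170 = 17.300
ΔΔCt = 17.300 − 11.320 = 5.980
Fold change = 2^(−5.980) = 0.0158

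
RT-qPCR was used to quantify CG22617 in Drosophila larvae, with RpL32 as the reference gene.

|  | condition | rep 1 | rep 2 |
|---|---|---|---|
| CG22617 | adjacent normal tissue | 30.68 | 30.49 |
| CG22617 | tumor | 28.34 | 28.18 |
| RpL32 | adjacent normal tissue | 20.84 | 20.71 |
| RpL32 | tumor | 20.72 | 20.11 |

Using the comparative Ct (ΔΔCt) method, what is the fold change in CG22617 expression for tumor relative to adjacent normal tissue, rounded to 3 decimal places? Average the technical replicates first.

3.904

Mean Ct: CG22617 adjacent normal tissue 30.585; CG22617 tumor 28.260; RpL32 adjacent normal tissue 20.775; RpL32 tumor 20.415
ΔCt(adjacent normal tissue) = 30.585 − 20.775 = 9.810
ΔCt(tumor) = 28.260 − 20.415 = 7.845
ΔΔCt = 7.845 − 9.810 = -1.965
Fold change = 2^(−(-1.965)) = 2^1.965 = 3.9041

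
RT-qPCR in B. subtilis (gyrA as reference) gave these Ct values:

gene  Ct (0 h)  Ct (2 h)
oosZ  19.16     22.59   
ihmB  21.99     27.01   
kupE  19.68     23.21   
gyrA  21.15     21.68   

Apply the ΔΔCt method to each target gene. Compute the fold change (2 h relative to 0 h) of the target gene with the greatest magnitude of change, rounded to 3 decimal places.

0.045

oosZ: ΔΔCt = (22.59−21.68) − (19.16−21.15) = 0.91 − (-1.99) = 2.90; fold change = 2^-2.90 = 0.134
ihmB: ΔΔCt = (27.01−21.68) − (21.99−21.15) = 5.33 − 0.84 = 4.49; fold change = 2^-4.49 = 0.045
kupE: ΔΔCt = (23.21−21.68) − (19.68−21.15) = 1.53 − (-1.47) = 3.00; fold change = 2^-3.00 = 0.125
ihmB has the largest |ΔΔCt| = 4.49.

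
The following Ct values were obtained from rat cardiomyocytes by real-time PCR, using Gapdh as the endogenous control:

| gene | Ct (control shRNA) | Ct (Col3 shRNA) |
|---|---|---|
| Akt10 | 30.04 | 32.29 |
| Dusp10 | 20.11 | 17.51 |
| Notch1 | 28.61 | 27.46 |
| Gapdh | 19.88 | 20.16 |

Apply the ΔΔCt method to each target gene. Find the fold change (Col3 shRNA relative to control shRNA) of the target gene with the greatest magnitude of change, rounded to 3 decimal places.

7.362

Akt10: ΔΔCt = (32.29−20.16) − (30.04−19.88) = 12.13 − 10.16 = 1.97; fold change = 2^-1.97 = 0.255
Dusp10: ΔΔCt = (17.51−20.16) − (20.11−19.88) = -2.65 − 0.23 = -2.88; fold change = 2^2.88 = 7.362
Notch1: ΔΔCt = (27.46−20.16) − (28.61−19.88) = 7.30 − 8.73 = -1.43; fold change = 2^1.43 = 2.694
Dusp10 has the largest |ΔΔCt| = 2.88.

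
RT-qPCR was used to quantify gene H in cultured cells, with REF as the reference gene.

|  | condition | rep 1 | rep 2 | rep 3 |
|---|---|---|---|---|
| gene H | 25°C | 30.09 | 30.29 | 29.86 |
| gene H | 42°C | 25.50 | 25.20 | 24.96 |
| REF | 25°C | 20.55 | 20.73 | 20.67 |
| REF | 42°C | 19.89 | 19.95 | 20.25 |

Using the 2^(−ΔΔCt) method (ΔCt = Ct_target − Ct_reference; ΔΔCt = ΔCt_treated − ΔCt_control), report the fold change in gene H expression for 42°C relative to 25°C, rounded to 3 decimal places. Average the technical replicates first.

18.896

Mean Ct: gene H 25°C 30.080; gene H 42°C 25.220; REF 25°C 20.650; REF 42°C 20.030
ΔCt(25°C) = 30.080 − 20.650 = 9.430
ΔCt(42°C) = 25.220 − 20.030 = 5.190
ΔΔCt = 5.190 − 9.430 = -4.240
Fold change = 2^(−(-4.240)) = 2^4.240 = 18.8959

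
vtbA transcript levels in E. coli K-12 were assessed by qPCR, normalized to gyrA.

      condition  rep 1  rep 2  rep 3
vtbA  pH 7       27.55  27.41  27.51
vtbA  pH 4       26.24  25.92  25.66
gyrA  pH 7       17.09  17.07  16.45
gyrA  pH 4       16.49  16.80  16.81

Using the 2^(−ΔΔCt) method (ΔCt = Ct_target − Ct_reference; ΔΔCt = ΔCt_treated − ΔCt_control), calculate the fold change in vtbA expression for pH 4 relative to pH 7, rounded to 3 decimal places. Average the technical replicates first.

Mean Ct: vtbA pH 7 27.490; vtbA pH 4 25.940; gyrA pH 7 16.870; gyrA pH 4 16.700
ΔCt(pH 7) = 27.490 − 16.870 = 10.620
ΔCt(pH 4) = 25.940 − 16.700 = 9.240
ΔΔCt = 9.240 − 10.620 = -1.380
Fold change = 2^(−(-1.380)) = 2^1.380 = 2.6027

2.603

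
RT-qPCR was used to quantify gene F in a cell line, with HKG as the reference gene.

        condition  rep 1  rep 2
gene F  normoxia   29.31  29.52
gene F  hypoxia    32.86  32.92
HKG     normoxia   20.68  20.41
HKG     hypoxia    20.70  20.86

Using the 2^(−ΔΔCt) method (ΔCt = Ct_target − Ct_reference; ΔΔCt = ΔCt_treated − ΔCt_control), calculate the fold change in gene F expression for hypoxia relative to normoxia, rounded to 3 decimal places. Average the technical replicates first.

0.106

Mean Ct: gene F normoxia 29.415; gene F hypoxia 32.890; HKG normoxia 20.545; HKG hypoxia 20.780
ΔCt(normoxia) = 29.415 − 20.545 = 8.870
ΔCt(hypoxia) = 32.890 − 20.780 = 12.110
ΔΔCt = 12.110 − 8.870 = 3.240
Fold change = 2^(−3.240) = 0.1058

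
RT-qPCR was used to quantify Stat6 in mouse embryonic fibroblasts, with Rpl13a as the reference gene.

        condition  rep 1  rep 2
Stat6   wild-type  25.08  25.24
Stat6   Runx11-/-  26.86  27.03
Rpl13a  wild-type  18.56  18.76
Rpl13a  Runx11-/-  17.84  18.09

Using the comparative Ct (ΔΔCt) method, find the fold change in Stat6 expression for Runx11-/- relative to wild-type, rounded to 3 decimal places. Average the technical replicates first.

0.179

Mean Ct: Stat6 wild-type 25.160; Stat6 Runx11-/- 26.945; Rpl13a wild-type 18.660; Rpl13a Runx11-/- 17.965
ΔCt(wild-type) = 25.160 − 18.660 = 6.500
ΔCt(Runx11-/-) = 26.945 − 17.965 = 8.980
ΔΔCt = 8.980 − 6.500 = 2.480
Fold change = 2^(−2.480) = 0.1792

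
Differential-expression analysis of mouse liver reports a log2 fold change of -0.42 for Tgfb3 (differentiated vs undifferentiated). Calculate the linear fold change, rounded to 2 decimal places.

Fold change = 2^(-0.42) = 0.747

0.75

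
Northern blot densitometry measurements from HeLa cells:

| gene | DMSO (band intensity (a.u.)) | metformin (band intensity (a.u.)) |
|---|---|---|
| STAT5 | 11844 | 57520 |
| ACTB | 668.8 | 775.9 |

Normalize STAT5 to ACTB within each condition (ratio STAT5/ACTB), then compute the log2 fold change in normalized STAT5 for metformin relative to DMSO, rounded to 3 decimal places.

2.066

STAT5/ACTB (DMSO) = 11844 / 668.8 = 17.709
STAT5/ACTB (metformin) = 57520 / 775.9 = 74.133
Fold change = 74.133 / 17.709 = 4.1861
log2(4.1861) = 2.0656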